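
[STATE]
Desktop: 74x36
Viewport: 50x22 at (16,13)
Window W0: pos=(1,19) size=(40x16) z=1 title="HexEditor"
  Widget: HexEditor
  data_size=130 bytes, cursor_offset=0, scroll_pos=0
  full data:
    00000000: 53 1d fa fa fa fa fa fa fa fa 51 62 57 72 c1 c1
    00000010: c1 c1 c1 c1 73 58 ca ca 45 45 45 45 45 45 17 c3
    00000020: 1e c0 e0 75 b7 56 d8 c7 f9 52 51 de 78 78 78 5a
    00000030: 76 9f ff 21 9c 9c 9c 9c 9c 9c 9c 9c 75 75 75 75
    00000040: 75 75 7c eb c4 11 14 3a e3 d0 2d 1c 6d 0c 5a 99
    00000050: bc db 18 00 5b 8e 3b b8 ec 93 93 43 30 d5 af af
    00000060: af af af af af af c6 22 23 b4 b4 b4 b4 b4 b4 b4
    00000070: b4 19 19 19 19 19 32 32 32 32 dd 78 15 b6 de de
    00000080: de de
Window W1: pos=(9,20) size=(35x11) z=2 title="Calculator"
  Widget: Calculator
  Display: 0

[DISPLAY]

                                                  
                                                  
                                                  
                                                  
                                                  
                                                  
━━━━━━━━━━━━━━━━━━━━━━━━┓                         
━━━━━━━━━━━━━━━━━━━━━━━━━━━┓                      
lator                      ┃                      
───────────────────────────┨                      
                          0┃                      
──┬───┬───┐                ┃                      
8 │ 9 │ ÷ │                ┃                      
──┼───┼───┤                ┃                      
5 │ 6 │ × │                ┃                      
──┼───┼───┤                ┃                      
2 │ 3 │ - │                ┃                      
━━━━━━━━━━━━━━━━━━━━━━━━━━━┛                      
                        ┃                         
                        ┃                         
                        ┃                         
━━━━━━━━━━━━━━━━━━━━━━━━┛                         


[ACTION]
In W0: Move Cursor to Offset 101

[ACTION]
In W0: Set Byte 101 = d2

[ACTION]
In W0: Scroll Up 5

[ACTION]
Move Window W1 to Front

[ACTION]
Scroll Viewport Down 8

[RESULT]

                                                  
                                                  
                                                  
                                                  
                                                  
━━━━━━━━━━━━━━━━━━━━━━━━┓                         
━━━━━━━━━━━━━━━━━━━━━━━━━━━┓                      
lator                      ┃                      
───────────────────────────┨                      
                          0┃                      
──┬───┬───┐                ┃                      
8 │ 9 │ ÷ │                ┃                      
──┼───┼───┤                ┃                      
5 │ 6 │ × │                ┃                      
──┼───┼───┤                ┃                      
2 │ 3 │ - │                ┃                      
━━━━━━━━━━━━━━━━━━━━━━━━━━━┛                      
                        ┃                         
                        ┃                         
                        ┃                         
━━━━━━━━━━━━━━━━━━━━━━━━┛                         
                                                  


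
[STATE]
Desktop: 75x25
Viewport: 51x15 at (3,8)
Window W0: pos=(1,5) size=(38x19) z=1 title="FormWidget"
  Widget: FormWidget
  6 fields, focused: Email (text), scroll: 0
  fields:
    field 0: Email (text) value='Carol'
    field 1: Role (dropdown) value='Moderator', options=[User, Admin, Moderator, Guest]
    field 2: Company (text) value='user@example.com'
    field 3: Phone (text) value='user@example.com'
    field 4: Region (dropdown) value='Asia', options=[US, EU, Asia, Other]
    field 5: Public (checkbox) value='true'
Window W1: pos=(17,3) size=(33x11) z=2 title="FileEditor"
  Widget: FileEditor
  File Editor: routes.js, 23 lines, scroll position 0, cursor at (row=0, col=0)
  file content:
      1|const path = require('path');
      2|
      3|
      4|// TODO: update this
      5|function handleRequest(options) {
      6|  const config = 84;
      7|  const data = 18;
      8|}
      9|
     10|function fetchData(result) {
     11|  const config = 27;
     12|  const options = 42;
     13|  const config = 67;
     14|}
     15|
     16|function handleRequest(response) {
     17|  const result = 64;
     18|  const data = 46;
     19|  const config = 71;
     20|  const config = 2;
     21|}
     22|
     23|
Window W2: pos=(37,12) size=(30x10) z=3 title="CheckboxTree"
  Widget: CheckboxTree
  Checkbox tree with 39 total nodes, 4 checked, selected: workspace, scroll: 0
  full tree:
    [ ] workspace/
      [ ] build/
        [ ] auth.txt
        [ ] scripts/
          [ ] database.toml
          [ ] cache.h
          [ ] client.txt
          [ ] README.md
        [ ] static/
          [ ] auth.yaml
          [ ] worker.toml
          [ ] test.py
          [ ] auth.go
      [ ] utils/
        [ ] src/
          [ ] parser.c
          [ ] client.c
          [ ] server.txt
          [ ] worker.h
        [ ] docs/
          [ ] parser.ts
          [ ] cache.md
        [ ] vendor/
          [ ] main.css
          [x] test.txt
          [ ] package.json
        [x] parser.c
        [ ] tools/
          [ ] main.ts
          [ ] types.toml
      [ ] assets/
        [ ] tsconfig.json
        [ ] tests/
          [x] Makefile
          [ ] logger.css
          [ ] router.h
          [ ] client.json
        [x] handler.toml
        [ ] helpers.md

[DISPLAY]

 Email:      [┃                              ░┃    
 Role:       [┃// TODO: update this          ░┃    
 Company:    [┃function handleRequest(options░┃    
 Phone:      [┃  const config = 84;          ░┃    
 Region:     [┃  const data = 18; ┏━━━━━━━━━━━━━━━━
 Public:     [┗━━━━━━━━━━━━━━━━━━━┃ CheckboxTree   
                                  ┠────────────────
                                  ┃>[-] workspace/ 
                                  ┃   [ ] build/   
                                  ┃     [ ] auth.tx
                                  ┃     [ ] scripts
                                  ┃       [ ] datab
                                  ┃       [ ] cache
                                  ┗━━━━━━━━━━━━━━━━
                                   ┃               


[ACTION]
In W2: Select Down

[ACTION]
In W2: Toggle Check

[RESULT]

 Email:      [┃                              ░┃    
 Role:       [┃// TODO: update this          ░┃    
 Company:    [┃function handleRequest(options░┃    
 Phone:      [┃  const config = 84;          ░┃    
 Region:     [┃  const data = 18; ┏━━━━━━━━━━━━━━━━
 Public:     [┗━━━━━━━━━━━━━━━━━━━┃ CheckboxTree   
                                  ┠────────────────
                                  ┃ [-] workspace/ 
                                  ┃>  [x] build/   
                                  ┃     [x] auth.tx
                                  ┃     [x] scripts
                                  ┃       [x] datab
                                  ┃       [x] cache
                                  ┗━━━━━━━━━━━━━━━━
                                   ┃               


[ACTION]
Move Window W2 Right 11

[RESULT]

 Email:      [┃                              ░┃    
 Role:       [┃// TODO: update this          ░┃    
 Company:    [┃function handleRequest(options░┃    
 Phone:      [┃  const config = 84;          ░┃    
 Region:     [┃  const data = 18;         ┏━━━━━━━━
 Public:     [┗━━━━━━━━━━━━━━━━━━━━━━━━━━━┃ Checkbo
                                   ┃      ┠────────
                                   ┃      ┃ [-] wor
                                   ┃      ┃>  [x] b
                                   ┃      ┃     [x]
                                   ┃      ┃     [x]
                                   ┃      ┃       [
                                   ┃      ┃       [
                                   ┃      ┗━━━━━━━━
                                   ┃               


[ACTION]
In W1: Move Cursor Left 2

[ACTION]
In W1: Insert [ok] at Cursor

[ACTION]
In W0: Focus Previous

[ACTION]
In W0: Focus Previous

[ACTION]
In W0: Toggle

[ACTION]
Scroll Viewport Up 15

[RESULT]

                                                   
                                                   
                                                   
              ┏━━━━━━━━━━━━━━━━━━━━━━━━━━━━━━━┓    
              ┃ FileEditor                    ┃    
━━━━━━━━━━━━━━┠───────────────────────────────┨    
FormWidget    ┃ok█onst path = require('path')▲┃    
──────────────┃                              █┃    
 Email:      [┃                              ░┃    
 Role:       [┃// TODO: update this          ░┃    
 Company:    [┃function handleRequest(options░┃    
 Phone:      [┃  const config = 84;          ░┃    
 Region:     [┃  const data = 18;         ┏━━━━━━━━
 Public:     [┗━━━━━━━━━━━━━━━━━━━━━━━━━━━┃ Checkbo
                                   ┃      ┠────────


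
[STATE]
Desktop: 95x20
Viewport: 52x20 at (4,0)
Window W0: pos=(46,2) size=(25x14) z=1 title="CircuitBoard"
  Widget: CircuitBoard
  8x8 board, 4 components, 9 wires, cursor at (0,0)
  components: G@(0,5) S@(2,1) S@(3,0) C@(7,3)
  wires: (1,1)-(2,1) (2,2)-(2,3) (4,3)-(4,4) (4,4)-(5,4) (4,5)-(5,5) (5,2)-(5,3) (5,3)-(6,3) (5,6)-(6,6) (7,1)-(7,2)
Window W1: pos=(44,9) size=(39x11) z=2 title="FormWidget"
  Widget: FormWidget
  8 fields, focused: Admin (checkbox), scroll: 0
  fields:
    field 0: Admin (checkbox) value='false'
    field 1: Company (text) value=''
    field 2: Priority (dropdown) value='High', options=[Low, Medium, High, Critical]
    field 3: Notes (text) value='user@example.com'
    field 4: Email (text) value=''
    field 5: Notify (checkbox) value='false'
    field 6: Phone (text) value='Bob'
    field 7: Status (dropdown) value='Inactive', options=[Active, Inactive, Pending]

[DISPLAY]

                                                    
                                                    
                                          ┏━━━━━━━━━
                                          ┃ CircuitB
                                          ┠─────────
                                          ┃   0 1 2 
                                          ┃0  [.]   
                                          ┃         
                                          ┃1       ·
                                        ┏━━━━━━━━━━━
                                        ┃ FormWidget
                                        ┠───────────
                                        ┃> Admin:   
                                        ┃  Company: 
                                        ┃  Priority:
                                        ┃  Notes:   
                                        ┃  Email:   
                                        ┃  Notify:  
                                        ┃  Phone:   
                                        ┗━━━━━━━━━━━


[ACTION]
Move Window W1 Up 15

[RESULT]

                                        ┏━━━━━━━━━━━
                                        ┃ FormWidget
                                        ┠───────────
                                        ┃> Admin:   
                                        ┃  Company: 
                                        ┃  Priority:
                                        ┃  Notes:   
                                        ┃  Email:   
                                        ┃  Notify:  
                                        ┃  Phone:   
                                        ┗━━━━━━━━━━━
                                          ┃         
                                          ┃3   S    
                                          ┃         
                                          ┃4        
                                          ┗━━━━━━━━━
                                                    
                                                    
                                                    
                                                    


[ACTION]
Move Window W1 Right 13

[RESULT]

                                                    
                                                    
                                          ┏━━━━━━━━━
                                          ┃ CircuitB
                                          ┠─────────
                                          ┃   0 1 2 
                                          ┃0  [.]   
                                          ┃         
                                          ┃1       ·
                                          ┃        │
                                          ┃2       S
                                          ┃         
                                          ┃3   S    
                                          ┃         
                                          ┃4        
                                          ┗━━━━━━━━━
                                                    
                                                    
                                                    
                                                    


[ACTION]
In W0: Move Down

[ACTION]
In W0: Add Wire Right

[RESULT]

                                                    
                                                    
                                          ┏━━━━━━━━━
                                          ┃ CircuitB
                                          ┠─────────
                                          ┃   0 1 2 
                                          ┃0        
                                          ┃         
                                          ┃1  [.]─ ·
                                          ┃        │
                                          ┃2       S
                                          ┃         
                                          ┃3   S    
                                          ┃         
                                          ┃4        
                                          ┗━━━━━━━━━
                                                    
                                                    
                                                    
                                                    


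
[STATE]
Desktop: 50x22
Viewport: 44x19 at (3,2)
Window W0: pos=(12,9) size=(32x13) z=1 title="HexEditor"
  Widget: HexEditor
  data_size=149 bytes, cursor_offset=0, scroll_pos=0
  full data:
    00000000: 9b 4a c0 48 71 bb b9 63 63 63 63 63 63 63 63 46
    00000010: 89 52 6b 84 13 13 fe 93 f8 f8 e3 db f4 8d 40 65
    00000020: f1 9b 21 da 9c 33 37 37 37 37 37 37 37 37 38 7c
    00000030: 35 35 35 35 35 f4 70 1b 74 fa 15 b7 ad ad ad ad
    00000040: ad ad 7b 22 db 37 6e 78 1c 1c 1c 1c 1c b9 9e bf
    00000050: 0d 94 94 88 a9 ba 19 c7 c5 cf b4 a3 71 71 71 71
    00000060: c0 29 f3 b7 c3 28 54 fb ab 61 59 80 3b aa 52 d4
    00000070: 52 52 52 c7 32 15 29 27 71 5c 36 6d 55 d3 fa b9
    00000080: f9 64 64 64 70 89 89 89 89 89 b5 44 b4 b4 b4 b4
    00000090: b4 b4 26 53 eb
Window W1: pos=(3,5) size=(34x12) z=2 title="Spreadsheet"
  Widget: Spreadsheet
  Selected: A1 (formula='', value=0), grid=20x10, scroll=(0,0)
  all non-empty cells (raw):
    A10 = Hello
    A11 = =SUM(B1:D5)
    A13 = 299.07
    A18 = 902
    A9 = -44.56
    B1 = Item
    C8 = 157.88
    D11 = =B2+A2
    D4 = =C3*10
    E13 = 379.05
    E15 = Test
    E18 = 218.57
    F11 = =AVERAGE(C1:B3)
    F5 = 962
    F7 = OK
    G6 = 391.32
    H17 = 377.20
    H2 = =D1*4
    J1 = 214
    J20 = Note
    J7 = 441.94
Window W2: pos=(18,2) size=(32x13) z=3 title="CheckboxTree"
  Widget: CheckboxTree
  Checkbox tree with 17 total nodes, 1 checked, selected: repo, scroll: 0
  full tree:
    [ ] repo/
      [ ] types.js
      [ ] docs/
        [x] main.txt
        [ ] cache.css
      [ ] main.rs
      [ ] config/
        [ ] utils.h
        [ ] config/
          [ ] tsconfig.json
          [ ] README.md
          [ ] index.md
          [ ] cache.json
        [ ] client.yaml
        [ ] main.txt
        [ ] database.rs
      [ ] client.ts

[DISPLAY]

               ┏━━━━━━━━━━━━━━━━━━━━━━━━━━━━
               ┃ CheckboxTree               
               ┠────────────────────────────
┏━━━━━━━━━━━━━━┃>[-] repo/                  
┃ Spreadsheet  ┃   [ ] types.js             
┠──────────────┃   [-] docs/                
┃A1:           ┃     [x] main.txt           
┃       A      ┃     [ ] cache.css          
┃--------------┃   [ ] main.rs              
┃  1      [0]It┃   [ ] config/              
┃  2        0  ┃     [ ] utils.h            
┃  3        0  ┃     [ ] config/            
┃  4        0  ┗━━━━━━━━━━━━━━━━━━━━━━━━━━━━
┃  5        0       0       0    ┃ f4 70┃   
┗━━━━━━━━━━━━━━━━━━━━━━━━━━━━━━━━┛ 37 6e┃   
         ┃00000050  0d 94 94 88 a9 ba 19┃   
         ┃00000060  c0 29 f3 b7 c3 28 54┃   
         ┃00000070  52 52 52 c7 32 15 29┃   
         ┃00000080  f9 64 64 64 70 89 89┃   


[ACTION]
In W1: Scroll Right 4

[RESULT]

               ┏━━━━━━━━━━━━━━━━━━━━━━━━━━━━
               ┃ CheckboxTree               
               ┠────────────────────────────
┏━━━━━━━━━━━━━━┃>[-] repo/                  
┃ Spreadsheet  ┃   [ ] types.js             
┠──────────────┃   [-] docs/                
┃A1:           ┃     [x] main.txt           
┃       E      ┃     [ ] cache.css          
┃--------------┃   [ ] main.rs              
┃  1        0  ┃   [ ] config/              
┃  2        0  ┃     [ ] utils.h            
┃  3        0  ┃     [ ] config/            
┃  4        0  ┗━━━━━━━━━━━━━━━━━━━━━━━━━━━━
┃  5        0     962       0    ┃ f4 70┃   
┗━━━━━━━━━━━━━━━━━━━━━━━━━━━━━━━━┛ 37 6e┃   
         ┃00000050  0d 94 94 88 a9 ba 19┃   
         ┃00000060  c0 29 f3 b7 c3 28 54┃   
         ┃00000070  52 52 52 c7 32 15 29┃   
         ┃00000080  f9 64 64 64 70 89 89┃   


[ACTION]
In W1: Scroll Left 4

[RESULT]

               ┏━━━━━━━━━━━━━━━━━━━━━━━━━━━━
               ┃ CheckboxTree               
               ┠────────────────────────────
┏━━━━━━━━━━━━━━┃>[-] repo/                  
┃ Spreadsheet  ┃   [ ] types.js             
┠──────────────┃   [-] docs/                
┃A1:           ┃     [x] main.txt           
┃       A      ┃     [ ] cache.css          
┃--------------┃   [ ] main.rs              
┃  1      [0]It┃   [ ] config/              
┃  2        0  ┃     [ ] utils.h            
┃  3        0  ┃     [ ] config/            
┃  4        0  ┗━━━━━━━━━━━━━━━━━━━━━━━━━━━━
┃  5        0       0       0    ┃ f4 70┃   
┗━━━━━━━━━━━━━━━━━━━━━━━━━━━━━━━━┛ 37 6e┃   
         ┃00000050  0d 94 94 88 a9 ba 19┃   
         ┃00000060  c0 29 f3 b7 c3 28 54┃   
         ┃00000070  52 52 52 c7 32 15 29┃   
         ┃00000080  f9 64 64 64 70 89 89┃   


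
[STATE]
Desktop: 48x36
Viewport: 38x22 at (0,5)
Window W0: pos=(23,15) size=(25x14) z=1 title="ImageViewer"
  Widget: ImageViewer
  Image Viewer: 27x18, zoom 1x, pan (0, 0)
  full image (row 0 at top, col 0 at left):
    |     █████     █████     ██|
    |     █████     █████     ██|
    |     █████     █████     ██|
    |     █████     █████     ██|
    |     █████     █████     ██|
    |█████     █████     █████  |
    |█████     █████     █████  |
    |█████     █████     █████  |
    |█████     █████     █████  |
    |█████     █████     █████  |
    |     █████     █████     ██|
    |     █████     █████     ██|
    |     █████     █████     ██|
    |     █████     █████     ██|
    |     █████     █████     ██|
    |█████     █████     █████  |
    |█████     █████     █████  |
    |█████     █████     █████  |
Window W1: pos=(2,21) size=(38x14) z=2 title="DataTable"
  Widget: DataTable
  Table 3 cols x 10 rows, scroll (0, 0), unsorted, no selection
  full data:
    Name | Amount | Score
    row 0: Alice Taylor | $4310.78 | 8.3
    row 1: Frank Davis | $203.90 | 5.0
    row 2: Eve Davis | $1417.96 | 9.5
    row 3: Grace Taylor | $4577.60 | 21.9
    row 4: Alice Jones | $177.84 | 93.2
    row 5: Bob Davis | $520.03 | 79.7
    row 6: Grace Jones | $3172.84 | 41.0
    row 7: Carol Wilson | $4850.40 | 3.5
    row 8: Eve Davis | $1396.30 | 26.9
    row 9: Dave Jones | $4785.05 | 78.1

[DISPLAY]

                                      
                                      
                                      
                                      
                                      
                                      
                                      
                                      
                                      
                                      
                       ┏━━━━━━━━━━━━━━
                       ┃ ImageViewer  
                       ┠──────────────
                       ┃     █████    
                       ┃     █████    
                       ┃     █████    
  ┏━━━━━━━━━━━━━━━━━━━━━━━━━━━━━━━━━━━
  ┃ DataTable                         
  ┠───────────────────────────────────
  ┃Name        │Amount  │Score        
  ┃────────────┼────────┼─────        
  ┃Alice Taylor│$4310.78│8.3          


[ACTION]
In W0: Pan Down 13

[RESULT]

                                      
                                      
                                      
                                      
                                      
                                      
                                      
                                      
                                      
                                      
                       ┏━━━━━━━━━━━━━━
                       ┃ ImageViewer  
                       ┠──────────────
                       ┃     █████    
                       ┃     █████    
                       ┃█████     ████
  ┏━━━━━━━━━━━━━━━━━━━━━━━━━━━━━━━━━━━
  ┃ DataTable                         
  ┠───────────────────────────────────
  ┃Name        │Amount  │Score        
  ┃────────────┼────────┼─────        
  ┃Alice Taylor│$4310.78│8.3          


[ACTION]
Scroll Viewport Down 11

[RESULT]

                                      
                       ┏━━━━━━━━━━━━━━
                       ┃ ImageViewer  
                       ┠──────────────
                       ┃     █████    
                       ┃     █████    
                       ┃█████     ████
  ┏━━━━━━━━━━━━━━━━━━━━━━━━━━━━━━━━━━━
  ┃ DataTable                         
  ┠───────────────────────────────────
  ┃Name        │Amount  │Score        
  ┃────────────┼────────┼─────        
  ┃Alice Taylor│$4310.78│8.3          
  ┃Frank Davis │$203.90 │5.0          
  ┃Eve Davis   │$1417.96│9.5          
  ┃Grace Taylor│$4577.60│21.9         
  ┃Alice Jones │$177.84 │93.2         
  ┃Bob Davis   │$520.03 │79.7         
  ┃Grace Jones │$3172.84│41.0         
  ┃Carol Wilson│$4850.40│3.5          
  ┗━━━━━━━━━━━━━━━━━━━━━━━━━━━━━━━━━━━
                                      


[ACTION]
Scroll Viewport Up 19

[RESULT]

                                      
                                      
                                      
                                      
                                      
                                      
                                      
                                      
                                      
                                      
                                      
                                      
                                      
                                      
                                      
                       ┏━━━━━━━━━━━━━━
                       ┃ ImageViewer  
                       ┠──────────────
                       ┃     █████    
                       ┃     █████    
                       ┃█████     ████
  ┏━━━━━━━━━━━━━━━━━━━━━━━━━━━━━━━━━━━


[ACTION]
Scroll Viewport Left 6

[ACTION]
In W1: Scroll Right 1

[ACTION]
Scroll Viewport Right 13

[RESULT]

                                      
                                      
                                      
                                      
                                      
                                      
                                      
                                      
                                      
                                      
                                      
                                      
                                      
                                      
                                      
             ┏━━━━━━━━━━━━━━━━━━━━━━━┓
             ┃ ImageViewer           ┃
             ┠───────────────────────┨
             ┃     █████     █████   ┃
             ┃     █████     █████   ┃
             ┃█████     █████     ███┃
━━━━━━━━━━━━━━━━━━━━━━━━━━━━━┓    ███┃


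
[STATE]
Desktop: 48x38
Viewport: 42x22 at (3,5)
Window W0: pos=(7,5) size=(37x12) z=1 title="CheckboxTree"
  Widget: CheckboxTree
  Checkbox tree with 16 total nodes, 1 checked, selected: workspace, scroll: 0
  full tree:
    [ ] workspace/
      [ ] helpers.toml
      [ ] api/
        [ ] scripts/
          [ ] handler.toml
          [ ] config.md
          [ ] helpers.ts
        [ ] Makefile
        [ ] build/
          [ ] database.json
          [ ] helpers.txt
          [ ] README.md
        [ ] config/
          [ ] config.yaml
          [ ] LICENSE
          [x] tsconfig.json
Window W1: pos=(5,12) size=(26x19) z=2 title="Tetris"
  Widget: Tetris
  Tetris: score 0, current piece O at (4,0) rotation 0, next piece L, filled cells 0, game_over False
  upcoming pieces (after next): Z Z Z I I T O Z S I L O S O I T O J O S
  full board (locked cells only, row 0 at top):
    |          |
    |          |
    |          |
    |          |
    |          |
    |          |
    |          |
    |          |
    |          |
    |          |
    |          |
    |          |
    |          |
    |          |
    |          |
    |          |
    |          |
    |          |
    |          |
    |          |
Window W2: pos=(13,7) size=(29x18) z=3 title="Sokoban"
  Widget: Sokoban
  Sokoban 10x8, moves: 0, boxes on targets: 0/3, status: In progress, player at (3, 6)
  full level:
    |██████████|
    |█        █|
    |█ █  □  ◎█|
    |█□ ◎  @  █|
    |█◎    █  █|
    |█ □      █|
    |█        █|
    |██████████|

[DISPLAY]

    ┏━━━━━━━━━━━━━━━━━━━━━━━━━━━━━━━━━━━┓ 
    ┃ CheckboxTree                      ┃ 
    ┠─────┏━━━━━━━━━━━━━━━━━━━━━━━━━━━┓─┨ 
    ┃>[-] ┃ Sokoban                   ┃ ┃ 
    ┃   [ ┠───────────────────────────┨ ┃ 
    ┃   [-┃██████████                 ┃ ┃ 
    ┃     ┃█        █                 ┃ ┃ 
  ┏━━━━━━━┃█ █  □  ◎█                 ┃ ┃ 
  ┃ Tetris┃█□ ◎  @  █                 ┃ ┃ 
  ┠───────┃█◎    █  █                 ┃ ┃ 
  ┃       ┃█ □      █                 ┃ ┃ 
  ┃       ┃█        █                 ┃━┛ 
  ┃       ┃██████████                 ┃   
  ┃       ┃Moves: 0  0/3              ┃   
  ┃       ┃                           ┃   
  ┃       ┃                           ┃   
  ┃       ┃                           ┃   
  ┃       ┃                           ┃   
  ┃       ┃                           ┃   
  ┃       ┗━━━━━━━━━━━━━━━━━━━━━━━━━━━┛   
  ┃          │             ┃              
  ┃          │             ┃              


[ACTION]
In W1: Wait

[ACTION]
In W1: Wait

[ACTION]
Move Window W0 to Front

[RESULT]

    ┏━━━━━━━━━━━━━━━━━━━━━━━━━━━━━━━━━━━┓ 
    ┃ CheckboxTree                      ┃ 
    ┠───────────────────────────────────┨ 
    ┃>[-] workspace/                    ┃ 
    ┃   [ ] helpers.toml                ┃ 
    ┃   [-] api/                        ┃ 
    ┃     [ ] scripts/                  ┃ 
  ┏━┃       [ ] handler.toml            ┃ 
  ┃ ┃       [ ] config.md               ┃ 
  ┠─┃       [ ] helpers.ts              ┃ 
  ┃ ┃     [ ] Makefile                  ┃ 
  ┃ ┗━━━━━━━━━━━━━━━━━━━━━━━━━━━━━━━━━━━┛ 
  ┃       ┃██████████                 ┃   
  ┃       ┃Moves: 0  0/3              ┃   
  ┃       ┃                           ┃   
  ┃       ┃                           ┃   
  ┃       ┃                           ┃   
  ┃       ┃                           ┃   
  ┃       ┃                           ┃   
  ┃       ┗━━━━━━━━━━━━━━━━━━━━━━━━━━━┛   
  ┃          │             ┃              
  ┃          │             ┃              


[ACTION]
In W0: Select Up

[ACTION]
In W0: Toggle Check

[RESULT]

    ┏━━━━━━━━━━━━━━━━━━━━━━━━━━━━━━━━━━━┓ 
    ┃ CheckboxTree                      ┃ 
    ┠───────────────────────────────────┨ 
    ┃>[x] workspace/                    ┃ 
    ┃   [x] helpers.toml                ┃ 
    ┃   [x] api/                        ┃ 
    ┃     [x] scripts/                  ┃ 
  ┏━┃       [x] handler.toml            ┃ 
  ┃ ┃       [x] config.md               ┃ 
  ┠─┃       [x] helpers.ts              ┃ 
  ┃ ┃     [x] Makefile                  ┃ 
  ┃ ┗━━━━━━━━━━━━━━━━━━━━━━━━━━━━━━━━━━━┛ 
  ┃       ┃██████████                 ┃   
  ┃       ┃Moves: 0  0/3              ┃   
  ┃       ┃                           ┃   
  ┃       ┃                           ┃   
  ┃       ┃                           ┃   
  ┃       ┃                           ┃   
  ┃       ┃                           ┃   
  ┃       ┗━━━━━━━━━━━━━━━━━━━━━━━━━━━┛   
  ┃          │             ┃              
  ┃          │             ┃              


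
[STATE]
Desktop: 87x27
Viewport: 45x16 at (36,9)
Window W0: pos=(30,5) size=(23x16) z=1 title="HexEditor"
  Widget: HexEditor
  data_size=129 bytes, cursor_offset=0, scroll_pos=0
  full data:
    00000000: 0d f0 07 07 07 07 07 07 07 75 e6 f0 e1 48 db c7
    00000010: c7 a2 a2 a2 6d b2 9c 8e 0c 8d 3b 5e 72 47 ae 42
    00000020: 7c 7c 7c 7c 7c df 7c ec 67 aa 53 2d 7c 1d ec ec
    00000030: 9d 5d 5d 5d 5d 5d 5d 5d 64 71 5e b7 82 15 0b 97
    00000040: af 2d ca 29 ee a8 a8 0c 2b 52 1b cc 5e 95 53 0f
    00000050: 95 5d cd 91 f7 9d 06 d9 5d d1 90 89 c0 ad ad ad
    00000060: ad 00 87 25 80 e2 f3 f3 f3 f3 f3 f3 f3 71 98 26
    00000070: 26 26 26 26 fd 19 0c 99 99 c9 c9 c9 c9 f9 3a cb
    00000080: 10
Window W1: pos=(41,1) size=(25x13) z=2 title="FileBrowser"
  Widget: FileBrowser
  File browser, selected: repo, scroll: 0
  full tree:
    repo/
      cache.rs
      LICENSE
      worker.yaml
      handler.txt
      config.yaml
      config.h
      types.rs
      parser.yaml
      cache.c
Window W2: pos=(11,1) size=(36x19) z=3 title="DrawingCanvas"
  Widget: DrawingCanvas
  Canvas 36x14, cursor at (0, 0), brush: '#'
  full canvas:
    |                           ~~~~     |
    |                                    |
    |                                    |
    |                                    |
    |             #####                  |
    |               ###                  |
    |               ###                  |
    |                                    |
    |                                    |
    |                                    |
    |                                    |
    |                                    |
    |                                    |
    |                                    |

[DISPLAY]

          ┃onfig.yaml        ┃               
          ┃onfig.h           ┃               
          ┃ypes.rs           ┃               
          ┃arser.yaml        ┃               
          ┃━━━━━━━━━━━━━━━━━━┛               
          ┃87 25┃                            
          ┃26 26┃                            
          ┃     ┃                            
          ┃     ┃                            
          ┃     ┃                            
━━━━━━━━━━┛     ┃                            
━━━━━━━━━━━━━━━━┛                            
                                             
                                             
                                             
                                             


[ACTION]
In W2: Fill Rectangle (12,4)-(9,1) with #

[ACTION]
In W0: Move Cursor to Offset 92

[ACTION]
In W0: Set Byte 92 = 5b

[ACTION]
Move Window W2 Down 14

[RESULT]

          ┃onfig.yaml        ┃               
──────────┨onfig.h           ┃               
   ~~~~   ┃ypes.rs           ┃               
          ┃arser.yaml        ┃               
          ┃━━━━━━━━━━━━━━━━━━┛               
          ┃87 25┃                            
          ┃26 26┃                            
          ┃     ┃                            
          ┃     ┃                            
          ┃     ┃                            
          ┃     ┃                            
          ┃━━━━━┛                            
          ┃                                  
          ┃                                  
          ┃                                  
          ┃                                  


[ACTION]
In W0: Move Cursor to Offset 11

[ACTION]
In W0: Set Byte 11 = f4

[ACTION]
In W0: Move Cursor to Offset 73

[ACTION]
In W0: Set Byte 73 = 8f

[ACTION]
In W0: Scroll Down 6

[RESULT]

          ┃onfig.yaml        ┃               
──────────┨onfig.h           ┃               
   ~~~~   ┃ypes.rs           ┃               
          ┃arser.yaml        ┃               
          ┃━━━━━━━━━━━━━━━━━━┛               
          ┃     ┃                            
          ┃     ┃                            
          ┃     ┃                            
          ┃     ┃                            
          ┃     ┃                            
          ┃     ┃                            
          ┃━━━━━┛                            
          ┃                                  
          ┃                                  
          ┃                                  
          ┃                                  


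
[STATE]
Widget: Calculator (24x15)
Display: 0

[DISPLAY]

                       0
┌───┬───┬───┬───┐       
│ 7 │ 8 │ 9 │ ÷ │       
├───┼───┼───┼───┤       
│ 4 │ 5 │ 6 │ × │       
├───┼───┼───┼───┤       
│ 1 │ 2 │ 3 │ - │       
├───┼───┼───┼───┤       
│ 0 │ . │ = │ + │       
├───┼───┼───┼───┤       
│ C │ MC│ MR│ M+│       
└───┴───┴───┴───┘       
                        
                        
                        


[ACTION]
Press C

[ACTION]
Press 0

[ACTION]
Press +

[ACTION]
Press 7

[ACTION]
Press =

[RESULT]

                       7
┌───┬───┬───┬───┐       
│ 7 │ 8 │ 9 │ ÷ │       
├───┼───┼───┼───┤       
│ 4 │ 5 │ 6 │ × │       
├───┼───┼───┼───┤       
│ 1 │ 2 │ 3 │ - │       
├───┼───┼───┼───┤       
│ 0 │ . │ = │ + │       
├───┼───┼───┼───┤       
│ C │ MC│ MR│ M+│       
└───┴───┴───┴───┘       
                        
                        
                        


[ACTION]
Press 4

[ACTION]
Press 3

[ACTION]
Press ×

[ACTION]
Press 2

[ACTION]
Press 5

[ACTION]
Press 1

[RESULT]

                     251
┌───┬───┬───┬───┐       
│ 7 │ 8 │ 9 │ ÷ │       
├───┼───┼───┼───┤       
│ 4 │ 5 │ 6 │ × │       
├───┼───┼───┼───┤       
│ 1 │ 2 │ 3 │ - │       
├───┼───┼───┼───┤       
│ 0 │ . │ = │ + │       
├───┼───┼───┼───┤       
│ C │ MC│ MR│ M+│       
└───┴───┴───┴───┘       
                        
                        
                        
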